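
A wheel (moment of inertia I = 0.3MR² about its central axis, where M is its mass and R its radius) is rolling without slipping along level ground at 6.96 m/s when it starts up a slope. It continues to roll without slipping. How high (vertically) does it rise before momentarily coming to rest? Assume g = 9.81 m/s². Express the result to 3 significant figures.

For this body I = 0.3MR², i.e. k = I/(MR²) = 0.3.
The rolling condition ω = v/R makes the rotational term ½I(v/R)² = ½kMv², so KE_total = ½(1+k)Mv² = (13/20)Mv².
At the top the kinetic energy is zero, so (13/20)Mv₀² = Mgh.
Thus h = (1+k)v₀²/(2g) = 1.3 × 6.96² / (2 × 9.81) ≈ 3.21 m.

h ≈ 3.21 m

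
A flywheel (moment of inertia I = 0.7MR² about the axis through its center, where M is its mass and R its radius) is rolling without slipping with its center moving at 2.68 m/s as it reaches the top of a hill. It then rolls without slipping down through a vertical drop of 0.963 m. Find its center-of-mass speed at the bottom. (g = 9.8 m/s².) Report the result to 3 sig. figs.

v ≈ 4.28 m/s

Here I = 0.7MR², so the shape factor k = I/(MR²) = 0.7.
Rolling without slipping gives ω = v/R, so the total kinetic energy is ½Mv² + ½Iω² = ½(1+k)Mv² = (17/20)Mv².
Conserving energy between top and bottom: (17/20)Mv² = (17/20)Mv₀² + Mgh, hence v² = v₀² + 2gh/(1+k).
v = √(2.68² + 2×9.8×0.963/1.7) = √18.29 ≈ 4.28 m/s.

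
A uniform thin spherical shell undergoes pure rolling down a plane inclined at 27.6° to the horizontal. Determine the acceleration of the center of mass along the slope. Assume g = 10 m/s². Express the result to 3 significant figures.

Here I = (2/3)MR², so the shape factor k = I/(MR²) = 2/3.
Newton's second law down the slope: Mg sinθ − f = Ma. The torque equation fR = Iα (with α = a/R) gives f = kMa.
Eliminating f: Mg sinθ = (1+k)Ma, so a = g sinθ/(1+k) = 10 × sin27.6° / 1.667 ≈ 2.78 m/s².

a ≈ 2.78 m/s²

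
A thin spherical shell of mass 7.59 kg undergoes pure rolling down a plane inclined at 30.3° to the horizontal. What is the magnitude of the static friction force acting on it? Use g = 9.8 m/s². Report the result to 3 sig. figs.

With I = (2/3)MR², the ratio k = I/(MR²) is 2/3.
Along the incline Mg sinθ − f = Ma, and torque about the center fR = Iα = kMR²(a/R) gives f = kMa.
Combining, a = g sinθ/(1+k) and f = kMa = kMg sinθ/(1+k).
f = (2/3) × 7.59 × 9.8 × sin30.3° / 1.667 ≈ 15.0 N.

f ≈ 15.0 N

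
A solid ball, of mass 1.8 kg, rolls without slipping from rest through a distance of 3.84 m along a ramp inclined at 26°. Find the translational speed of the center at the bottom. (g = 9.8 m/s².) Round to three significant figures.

v ≈ 4.85 m/s

The moment of inertia is (2/5)MR², giving k ≡ I/(MR²) = 0.4.
The rolling condition ω = v/R makes the rotational term ½I(v/R)² = ½kMv², so KE_total = ½(1+k)Mv² = (7/10)Mv².
The vertical drop is h = L sinθ = 3.84 × sin26° = 1.683 m.
Setting Mgh = (7/10)Mv² gives v = √(2gh/(1+k)) = √(2·9.8·1.683/1.4) ≈ 4.85 m/s.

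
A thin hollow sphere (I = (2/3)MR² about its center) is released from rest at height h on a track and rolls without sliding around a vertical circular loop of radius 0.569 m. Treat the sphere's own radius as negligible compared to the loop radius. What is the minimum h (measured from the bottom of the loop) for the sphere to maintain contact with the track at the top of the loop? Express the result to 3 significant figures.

With I = (2/3)MR², the ratio k = I/(MR²) is 2/3.
At the top of the loop, the minimum-contact condition is Mg = Mv_top²/r, so v_top² = gr.
With ω = v/R, the kinetic energy at speed v is ½(1+k)Mv² = (5/6)Mv².
Energy conservation from release (height h) to the top (height 2r): Mgh = Mg(2r) + (5/6)M·gr.
Thus h_min = 2r + (1+k)r/2 = r(2 + 1.667/2) = 0.569 × 2.833 ≈ 1.61 m.

h_min ≈ 1.61 m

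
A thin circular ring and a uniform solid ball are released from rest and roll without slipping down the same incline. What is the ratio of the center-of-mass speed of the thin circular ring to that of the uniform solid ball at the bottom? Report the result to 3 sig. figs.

Each satisfies Mgh = ½(1+k)Mv² with k = I/(MR²), so v ∝ 1/√(1+k).
For the thin circular ring k = 1; for the uniform solid ball k = 0.4.
v₁/v₂ = √((1+k₂)/(1+k₁)) = √(1.4/2) ≈ 0.837.

v_ratio ≈ 0.837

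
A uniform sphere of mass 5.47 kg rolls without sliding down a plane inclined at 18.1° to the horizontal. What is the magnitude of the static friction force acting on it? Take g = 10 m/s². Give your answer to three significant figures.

f ≈ 4.86 N

For this body I = (2/5)MR², i.e. k = I/(MR²) = 0.4.
Translational: Mg sinθ − f = Ma. Rotational about the CM: fR = Iα = kMRa, so f = kMa.
Combining, a = g sinθ/(1+k) and f = kMa = kMg sinθ/(1+k).
f = 0.4 × 5.47 × 10 × sin18.1° / 1.4 ≈ 4.86 N.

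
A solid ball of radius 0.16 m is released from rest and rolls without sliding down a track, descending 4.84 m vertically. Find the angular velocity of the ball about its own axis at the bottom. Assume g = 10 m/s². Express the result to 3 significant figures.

Here I = (2/5)MR², so the shape factor k = I/(MR²) = 0.4.
Rolling without slipping gives ω = v/R, so the total kinetic energy is ½Mv² + ½Iω² = ½(1+k)Mv² = (7/10)Mv².
Energy conservation Mgh = ½(1+k)Mv² gives v = √(2gh/(1+k)) = √(2 × 10 × 4.84 / 1.4) = 8.315 m/s.
Then ω = v/R = 8.315 / 0.16 ≈ 52.0 rad/s.

ω ≈ 52.0 rad/s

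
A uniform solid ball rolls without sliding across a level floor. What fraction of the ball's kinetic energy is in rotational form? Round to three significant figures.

For this body I = (2/5)MR², i.e. k = I/(MR²) = 0.4.
With ω = v/R, KE_trans = ½Mv² and KE_rot = ½Iω² = ½kMv², so KE_total = ½(1+k)Mv².
The rotational fraction is therefore k/(1+k) = 0.4/1.4 ≈ 0.286.

fraction ≈ 0.286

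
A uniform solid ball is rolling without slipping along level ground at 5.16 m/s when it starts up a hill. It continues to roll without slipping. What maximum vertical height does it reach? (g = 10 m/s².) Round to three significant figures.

With I = (2/5)MR², the ratio k = I/(MR²) is 0.4.
The rolling condition ω = v/R makes the rotational term ½I(v/R)² = ½kMv², so KE_total = ½(1+k)Mv² = (7/10)Mv².
All of this converts to potential energy at the highest point: (7/10)Mv₀² = Mgh.
Thus h = (1+k)v₀²/(2g) = 1.4 × 5.16² / (2 × 10) ≈ 1.86 m.

h ≈ 1.86 m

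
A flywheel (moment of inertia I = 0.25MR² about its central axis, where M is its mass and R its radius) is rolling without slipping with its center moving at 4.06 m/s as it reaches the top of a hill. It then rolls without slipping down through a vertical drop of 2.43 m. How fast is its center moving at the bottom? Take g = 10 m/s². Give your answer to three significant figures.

v ≈ 7.44 m/s

The moment of inertia is 0.25MR², giving k ≡ I/(MR²) = 0.25.
Pure rolling means v = ωR; then KE = ½Mv² + ½I(v/R)² = ½(1+k)Mv² = (5/8)Mv².
Energy conservation: (5/8)Mv₀² + Mgh = (5/8)Mv², so v² = v₀² + 2gh/(1+k).
v = √(4.06² + 2×10×2.43/1.25) = √55.36 ≈ 7.44 m/s.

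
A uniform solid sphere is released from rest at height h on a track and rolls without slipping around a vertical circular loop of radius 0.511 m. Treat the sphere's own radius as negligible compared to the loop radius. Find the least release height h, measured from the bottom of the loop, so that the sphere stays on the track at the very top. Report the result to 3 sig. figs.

For this body I = (2/5)MR², i.e. k = I/(MR²) = 0.4.
At the top, contact is just lost when gravity alone supplies the centripetal force: Mg = Mv_top²/r, i.e. v_top² = gr.
With ω = v/R, the kinetic energy at speed v is ½(1+k)Mv² = (7/10)Mv².
Energy conservation from release (height h) to the top (height 2r): Mgh = Mg(2r) + (7/10)M·gr.
Thus h_min = 2r + (1+k)r/2 = r(2 + 1.4/2) = 0.511 × 2.7 ≈ 1.38 m.

h_min ≈ 1.38 m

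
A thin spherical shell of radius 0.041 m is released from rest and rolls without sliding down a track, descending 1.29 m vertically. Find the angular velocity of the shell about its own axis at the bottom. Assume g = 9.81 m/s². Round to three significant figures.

ω ≈ 95.0 rad/s

Here I = (2/3)MR², so the shape factor k = I/(MR²) = 2/3.
Pure rolling means v = ωR; then KE = ½Mv² + ½I(v/R)² = ½(1+k)Mv² = (5/6)Mv².
Energy conservation Mgh = ½(1+k)Mv² gives v = √(2gh/(1+k)) = √(2 × 9.81 × 1.29 / 1.667) = 3.897 m/s.
The angular speed follows from ω = v/R = 3.897/0.041 ≈ 95.0 rad/s.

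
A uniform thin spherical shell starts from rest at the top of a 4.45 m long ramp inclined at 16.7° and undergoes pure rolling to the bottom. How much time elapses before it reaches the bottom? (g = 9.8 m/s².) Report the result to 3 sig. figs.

For this body I = (2/3)MR², i.e. k = I/(MR²) = 2/3.
Translational: Mg sinθ − f = Ma. Rotational about the CM: fR = Iα = kMRa, so f = kMa.
Hence a = g sinθ/(1+k) = 9.8×sin16.7°/1.667 = 1.69 m/s².
With constant a from rest, t = √(2L/a) = √(2·4.45/1.69) ≈ 2.30 s.

t ≈ 2.30 s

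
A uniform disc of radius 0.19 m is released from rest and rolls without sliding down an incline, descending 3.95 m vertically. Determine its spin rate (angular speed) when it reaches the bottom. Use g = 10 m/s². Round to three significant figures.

The moment of inertia is (1/2)MR², giving k ≡ I/(MR²) = 0.5.
Rolling without slipping gives ω = v/R, so the total kinetic energy is ½Mv² + ½Iω² = ½(1+k)Mv² = (3/4)Mv².
Energy conservation Mgh = ½(1+k)Mv² gives v = √(2gh/(1+k)) = √(2 × 10 × 3.95 / 1.5) = 7.257 m/s.
Then ω = v/R = 7.257 / 0.19 ≈ 38.2 rad/s.

ω ≈ 38.2 rad/s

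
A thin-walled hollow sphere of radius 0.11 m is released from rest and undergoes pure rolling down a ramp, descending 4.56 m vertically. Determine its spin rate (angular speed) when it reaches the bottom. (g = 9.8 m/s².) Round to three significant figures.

ω ≈ 66.6 rad/s

Here I = (2/3)MR², so the shape factor k = I/(MR²) = 2/3.
Since it rolls without slipping, ω = v/R and KE = ½Mv² + ½Iω² = ½(1+k)Mv² = (5/6)Mv².
Energy conservation Mgh = ½(1+k)Mv² gives v = √(2gh/(1+k)) = √(2 × 9.8 × 4.56 / 1.667) = 7.323 m/s.
The angular speed follows from ω = v/R = 7.323/0.11 ≈ 66.6 rad/s.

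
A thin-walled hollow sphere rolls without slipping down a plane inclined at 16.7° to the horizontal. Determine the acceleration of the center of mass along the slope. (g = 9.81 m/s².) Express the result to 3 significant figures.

a ≈ 1.69 m/s²

Here I = (2/3)MR², so the shape factor k = I/(MR²) = 2/3.
Translational: Mg sinθ − f = Ma. Rotational about the CM: fR = Iα = kMRa, so f = kMa.
Eliminating f: Mg sinθ = (1+k)Ma, so a = g sinθ/(1+k) = 9.81 × sin16.7° / 1.667 ≈ 1.69 m/s².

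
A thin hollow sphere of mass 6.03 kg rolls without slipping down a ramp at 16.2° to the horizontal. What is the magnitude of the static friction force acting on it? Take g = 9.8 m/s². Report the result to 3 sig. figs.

f ≈ 6.59 N

With I = (2/3)MR², the ratio k = I/(MR²) is 2/3.
Along the incline Mg sinθ − f = Ma, and torque about the center fR = Iα = kMR²(a/R) gives f = kMa.
Combining, a = g sinθ/(1+k) and f = kMa = kMg sinθ/(1+k).
f = (2/3) × 6.03 × 9.8 × sin16.2° / 1.667 ≈ 6.59 N.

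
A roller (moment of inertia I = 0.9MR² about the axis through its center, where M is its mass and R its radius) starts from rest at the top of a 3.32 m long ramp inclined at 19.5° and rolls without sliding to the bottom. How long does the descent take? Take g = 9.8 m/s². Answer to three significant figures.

Here I = 0.9MR², so the shape factor k = I/(MR²) = 0.9.
Translational: Mg sinθ − f = Ma. Rotational about the CM: fR = Iα = kMRa, so f = kMa.
Hence a = g sinθ/(1+k) = 9.8×sin19.5°/1.9 = 1.722 m/s².
Starting from rest, L = ½at², so t = √(2L/a) = √(2×3.32/1.722) ≈ 1.96 s.

t ≈ 1.96 s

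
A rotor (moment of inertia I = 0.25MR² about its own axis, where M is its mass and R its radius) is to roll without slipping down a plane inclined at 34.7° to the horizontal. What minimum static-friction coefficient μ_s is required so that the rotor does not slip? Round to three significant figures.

Here I = 0.25MR², so the shape factor k = I/(MR²) = 0.25.
Along the incline Mg sinθ − f = Ma, and torque about the center fR = Iα = kMR²(a/R) gives f = kMa.
These give a = g sinθ/(1+k) and the required friction f = kMg sinθ/(1+k).
With N = Mg cosθ, the no-slip condition f ≤ μN gives μ_min = f/N = k tanθ/(1+k).
μ_min = 0.25 × tan34.7° / 1.25 ≈ 0.138.

μ_min ≈ 0.138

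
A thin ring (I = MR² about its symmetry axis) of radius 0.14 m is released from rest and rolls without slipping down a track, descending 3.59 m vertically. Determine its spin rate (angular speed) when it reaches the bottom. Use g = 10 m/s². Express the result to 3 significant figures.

The moment of inertia is MR², giving k ≡ I/(MR²) = 1.
The rolling condition ω = v/R makes the rotational term ½I(v/R)² = ½kMv², so KE_total = ½(1+k)Mv² = Mv².
Energy conservation Mgh = ½(1+k)Mv² gives v = √(2gh/(1+k)) = √(2 × 10 × 3.59 / 2) = 5.992 m/s.
Then ω = v/R = 5.992 / 0.14 ≈ 42.8 rad/s.

ω ≈ 42.8 rad/s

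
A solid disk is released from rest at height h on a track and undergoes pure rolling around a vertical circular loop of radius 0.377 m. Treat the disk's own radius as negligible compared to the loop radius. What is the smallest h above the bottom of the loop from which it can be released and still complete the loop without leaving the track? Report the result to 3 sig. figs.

Here I = (1/2)MR², so the shape factor k = I/(MR²) = 0.5.
At the top of the loop, the minimum-contact condition is Mg = Mv_top²/r, so v_top² = gr.
With ω = v/R, the kinetic energy at speed v is ½(1+k)Mv² = (3/4)Mv².
Energy conservation from release (height h) to the top (height 2r): Mgh = Mg(2r) + (3/4)M·gr.
Thus h_min = 2r + (1+k)r/2 = r(2 + 1.5/2) = 0.377 × 2.75 ≈ 1.04 m.

h_min ≈ 1.04 m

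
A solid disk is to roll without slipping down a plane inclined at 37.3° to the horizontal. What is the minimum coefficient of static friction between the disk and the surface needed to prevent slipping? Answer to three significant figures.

With I = (1/2)MR², the ratio k = I/(MR²) is 0.5.
Along the incline Mg sinθ − f = Ma, and torque about the center fR = Iα = kMR²(a/R) gives f = kMa.
These give a = g sinθ/(1+k) and the required friction f = kMg sinθ/(1+k).
The normal force is N = Mg cosθ, so μ_min = f/N = k tanθ/(1+k).
μ_min = 0.5 × tan37.3° / 1.5 ≈ 0.254.

μ_min ≈ 0.254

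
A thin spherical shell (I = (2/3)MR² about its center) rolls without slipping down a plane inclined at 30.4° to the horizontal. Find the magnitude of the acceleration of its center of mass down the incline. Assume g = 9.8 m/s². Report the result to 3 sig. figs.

Here I = (2/3)MR², so the shape factor k = I/(MR²) = 2/3.
Along the incline Mg sinθ − f = Ma, and torque about the center fR = Iα = kMR²(a/R) gives f = kMa.
Eliminating f: Mg sinθ = (1+k)Ma, so a = g sinθ/(1+k) = 9.8 × sin30.4° / 1.667 ≈ 2.98 m/s².

a ≈ 2.98 m/s²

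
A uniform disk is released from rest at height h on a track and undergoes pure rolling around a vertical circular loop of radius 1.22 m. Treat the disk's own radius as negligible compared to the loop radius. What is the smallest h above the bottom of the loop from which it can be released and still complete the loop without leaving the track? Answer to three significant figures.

With I = (1/2)MR², the ratio k = I/(MR²) is 0.5.
At the top, contact is just lost when gravity alone supplies the centripetal force: Mg = Mv_top²/r, i.e. v_top² = gr.
With ω = v/R, the kinetic energy at speed v is ½(1+k)Mv² = (3/4)Mv².
Energy conservation from release (height h) to the top (height 2r): Mgh = Mg(2r) + (3/4)M·gr.
Thus h_min = 2r + (1+k)r/2 = r(2 + 1.5/2) = 1.22 × 2.75 ≈ 3.36 m.

h_min ≈ 3.36 m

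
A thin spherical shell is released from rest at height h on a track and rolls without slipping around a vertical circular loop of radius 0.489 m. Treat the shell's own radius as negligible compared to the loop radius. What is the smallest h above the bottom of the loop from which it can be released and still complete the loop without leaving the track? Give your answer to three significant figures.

h_min ≈ 1.39 m

For this body I = (2/3)MR², i.e. k = I/(MR²) = 2/3.
At the top, contact is just lost when gravity alone supplies the centripetal force: Mg = Mv_top²/r, i.e. v_top² = gr.
With ω = v/R, the kinetic energy at speed v is ½(1+k)Mv² = (5/6)Mv².
Energy conservation from release (height h) to the top (height 2r): Mgh = Mg(2r) + (5/6)M·gr.
Thus h_min = 2r + (1+k)r/2 = r(2 + 1.667/2) = 0.489 × 2.833 ≈ 1.39 m.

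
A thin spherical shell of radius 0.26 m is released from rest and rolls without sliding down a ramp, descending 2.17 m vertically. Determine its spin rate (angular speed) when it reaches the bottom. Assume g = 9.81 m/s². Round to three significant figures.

ω ≈ 19.4 rad/s

For this body I = (2/3)MR², i.e. k = I/(MR²) = 2/3.
Rolling without slipping gives ω = v/R, so the total kinetic energy is ½Mv² + ½Iω² = ½(1+k)Mv² = (5/6)Mv².
Energy conservation Mgh = ½(1+k)Mv² gives v = √(2gh/(1+k)) = √(2 × 9.81 × 2.17 / 1.667) = 5.054 m/s.
Then ω = v/R = 5.054 / 0.26 ≈ 19.4 rad/s.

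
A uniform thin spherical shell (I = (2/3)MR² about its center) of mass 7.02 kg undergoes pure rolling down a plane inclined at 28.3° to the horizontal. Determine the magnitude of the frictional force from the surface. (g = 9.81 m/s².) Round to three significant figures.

f ≈ 13.1 N

With I = (2/3)MR², the ratio k = I/(MR²) is 2/3.
Translational: Mg sinθ − f = Ma. Rotational about the CM: fR = Iα = kMRa, so f = kMa.
Combining, a = g sinθ/(1+k) and f = kMa = kMg sinθ/(1+k).
f = (2/3) × 7.02 × 9.81 × sin28.3° / 1.667 ≈ 13.1 N.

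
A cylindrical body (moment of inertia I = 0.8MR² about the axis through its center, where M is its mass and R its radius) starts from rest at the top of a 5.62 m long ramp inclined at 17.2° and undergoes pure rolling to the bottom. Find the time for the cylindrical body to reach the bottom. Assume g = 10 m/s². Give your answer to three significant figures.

The moment of inertia is 0.8MR², giving k ≡ I/(MR²) = 0.8.
Newton's second law down the slope: Mg sinθ − f = Ma. The torque equation fR = Iα (with α = a/R) gives f = kMa.
Hence a = g sinθ/(1+k) = 10×sin17.2°/1.8 = 1.643 m/s².
Starting from rest, L = ½at², so t = √(2L/a) = √(2×5.62/1.643) ≈ 2.62 s.

t ≈ 2.62 s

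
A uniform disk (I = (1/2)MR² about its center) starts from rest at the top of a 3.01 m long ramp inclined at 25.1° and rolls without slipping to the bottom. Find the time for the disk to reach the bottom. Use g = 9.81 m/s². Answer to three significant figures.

With I = (1/2)MR², the ratio k = I/(MR²) is 0.5.
Newton's second law down the slope: Mg sinθ − f = Ma. The torque equation fR = Iα (with α = a/R) gives f = kMa.
Hence a = g sinθ/(1+k) = 9.81×sin25.1°/1.5 = 2.774 m/s².
Starting from rest, L = ½at², so t = √(2L/a) = √(2×3.01/2.774) ≈ 1.47 s.

t ≈ 1.47 s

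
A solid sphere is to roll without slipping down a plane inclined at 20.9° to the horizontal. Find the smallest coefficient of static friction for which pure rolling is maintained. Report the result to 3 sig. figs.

μ_min ≈ 0.109

The moment of inertia is (2/5)MR², giving k ≡ I/(MR²) = 0.4.
Along the incline Mg sinθ − f = Ma, and torque about the center fR = Iα = kMR²(a/R) gives f = kMa.
These give a = g sinθ/(1+k) and the required friction f = kMg sinθ/(1+k).
The normal force is N = Mg cosθ, so μ_min = f/N = k tanθ/(1+k).
μ_min = 0.4 × tan20.9° / 1.4 ≈ 0.109.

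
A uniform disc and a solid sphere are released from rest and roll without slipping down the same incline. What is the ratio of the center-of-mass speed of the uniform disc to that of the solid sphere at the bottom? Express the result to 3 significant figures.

Each satisfies Mgh = ½(1+k)Mv² with k = I/(MR²), so v ∝ 1/√(1+k).
For the uniform disc k = 0.5; for the solid sphere k = 0.4.
v₁/v₂ = √((1+k₂)/(1+k₁)) = √(1.4/1.5) ≈ 0.966.

v_ratio ≈ 0.966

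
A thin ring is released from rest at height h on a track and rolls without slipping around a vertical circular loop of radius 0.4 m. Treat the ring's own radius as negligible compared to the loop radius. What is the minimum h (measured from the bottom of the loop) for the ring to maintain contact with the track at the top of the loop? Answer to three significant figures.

For this body I = MR², i.e. k = I/(MR²) = 1.
At the top, contact is just lost when gravity alone supplies the centripetal force: Mg = Mv_top²/r, i.e. v_top² = gr.
With ω = v/R, the kinetic energy at speed v is ½(1+k)Mv² = Mv².
Energy conservation from release (height h) to the top (height 2r): Mgh = Mg(2r) + M·gr.
Thus h_min = 2r + (1+k)r/2 = r(2 + 2/2) = 0.4 × 3 ≈ 1.20 m.

h_min ≈ 1.20 m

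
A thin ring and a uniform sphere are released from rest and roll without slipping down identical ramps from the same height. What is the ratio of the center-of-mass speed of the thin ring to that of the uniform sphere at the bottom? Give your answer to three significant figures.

v_ratio ≈ 0.837

Each satisfies Mgh = ½(1+k)Mv² with k = I/(MR²), so v ∝ 1/√(1+k).
For the thin ring k = 1; for the uniform sphere k = 0.4.
v₁/v₂ = √((1+k₂)/(1+k₁)) = √(1.4/2) ≈ 0.837.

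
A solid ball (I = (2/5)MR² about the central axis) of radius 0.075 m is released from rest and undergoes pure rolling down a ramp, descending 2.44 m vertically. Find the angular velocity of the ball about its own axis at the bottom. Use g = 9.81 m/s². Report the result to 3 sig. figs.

With I = (2/5)MR², the ratio k = I/(MR²) is 0.4.
Pure rolling means v = ωR; then KE = ½Mv² + ½I(v/R)² = ½(1+k)Mv² = (7/10)Mv².
Energy conservation Mgh = ½(1+k)Mv² gives v = √(2gh/(1+k)) = √(2 × 9.81 × 2.44 / 1.4) = 5.848 m/s.
Then ω = v/R = 5.848 / 0.075 ≈ 78.0 rad/s.

ω ≈ 78.0 rad/s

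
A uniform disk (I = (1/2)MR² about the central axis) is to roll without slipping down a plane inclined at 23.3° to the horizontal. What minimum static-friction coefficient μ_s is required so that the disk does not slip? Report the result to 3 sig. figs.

With I = (1/2)MR², the ratio k = I/(MR²) is 0.5.
Along the incline Mg sinθ − f = Ma, and torque about the center fR = Iα = kMR²(a/R) gives f = kMa.
These give a = g sinθ/(1+k) and the required friction f = kMg sinθ/(1+k).
With N = Mg cosθ, the no-slip condition f ≤ μN gives μ_min = f/N = k tanθ/(1+k).
μ_min = 0.5 × tan23.3° / 1.5 ≈ 0.144.

μ_min ≈ 0.144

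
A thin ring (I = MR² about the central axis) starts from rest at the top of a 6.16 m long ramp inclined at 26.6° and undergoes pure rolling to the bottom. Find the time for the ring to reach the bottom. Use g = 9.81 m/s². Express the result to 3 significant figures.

t ≈ 2.37 s

Here I = MR², so the shape factor k = I/(MR²) = 1.
Translational: Mg sinθ − f = Ma. Rotational about the CM: fR = Iα = kMRa, so f = kMa.
Hence a = g sinθ/(1+k) = 9.81×sin26.6°/2 = 2.196 m/s².
Starting from rest, L = ½at², so t = √(2L/a) = √(2×6.16/2.196) ≈ 2.37 s.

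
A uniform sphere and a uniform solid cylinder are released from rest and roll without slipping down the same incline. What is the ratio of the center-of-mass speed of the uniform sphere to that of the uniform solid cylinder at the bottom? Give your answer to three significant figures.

Each satisfies Mgh = ½(1+k)Mv² with k = I/(MR²), so v ∝ 1/√(1+k).
For the uniform sphere k = 0.4; for the uniform solid cylinder k = 0.5.
v₁/v₂ = √((1+k₂)/(1+k₁)) = √(1.5/1.4) ≈ 1.04.

v_ratio ≈ 1.04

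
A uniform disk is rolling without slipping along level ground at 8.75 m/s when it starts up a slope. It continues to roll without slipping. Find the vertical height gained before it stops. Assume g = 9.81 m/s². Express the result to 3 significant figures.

For this body I = (1/2)MR², i.e. k = I/(MR²) = 0.5.
The rolling condition ω = v/R makes the rotational term ½I(v/R)² = ½kMv², so KE_total = ½(1+k)Mv² = (3/4)Mv².
At the top the kinetic energy is zero, so (3/4)Mv₀² = Mgh.
Thus h = (1+k)v₀²/(2g) = 1.5 × 8.75² / (2 × 9.81) ≈ 5.85 m.

h ≈ 5.85 m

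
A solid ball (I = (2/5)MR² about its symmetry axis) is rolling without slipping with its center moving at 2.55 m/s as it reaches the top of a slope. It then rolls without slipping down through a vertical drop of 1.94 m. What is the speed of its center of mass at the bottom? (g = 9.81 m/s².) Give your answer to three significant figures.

Here I = (2/5)MR², so the shape factor k = I/(MR²) = 0.4.
The rolling condition ω = v/R makes the rotational term ½I(v/R)² = ½kMv², so KE_total = ½(1+k)Mv² = (7/10)Mv².
Conserving energy between top and bottom: (7/10)Mv² = (7/10)Mv₀² + Mgh, hence v² = v₀² + 2gh/(1+k).
v = √(2.55² + 2×9.81×1.94/1.4) = √33.69 ≈ 5.80 m/s.

v ≈ 5.80 m/s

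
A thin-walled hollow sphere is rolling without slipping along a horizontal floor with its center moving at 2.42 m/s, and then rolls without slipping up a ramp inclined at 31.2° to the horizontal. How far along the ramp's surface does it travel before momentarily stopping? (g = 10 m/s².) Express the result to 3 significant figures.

The moment of inertia is (2/3)MR², giving k ≡ I/(MR²) = 2/3.
The rolling condition ω = v/R makes the rotational term ½I(v/R)² = ½kMv², so KE_total = ½(1+k)Mv² = (5/6)Mv².
Setting this equal to Mgh gives the vertical rise h = (1+k)v₀²/(2g) = 1.667×2.42²/(2×10) = 0.488 m.
Along the incline, d = h/sinθ = 0.488/sin31.2° ≈ 0.942 m.

d ≈ 0.942 m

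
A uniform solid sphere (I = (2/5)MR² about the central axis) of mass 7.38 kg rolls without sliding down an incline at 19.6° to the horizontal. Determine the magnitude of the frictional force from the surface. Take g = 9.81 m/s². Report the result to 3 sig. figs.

f ≈ 6.94 N

Here I = (2/5)MR², so the shape factor k = I/(MR²) = 0.4.
Newton's second law down the slope: Mg sinθ − f = Ma. The torque equation fR = Iα (with α = a/R) gives f = kMa.
Combining, a = g sinθ/(1+k) and f = kMa = kMg sinθ/(1+k).
f = 0.4 × 7.38 × 9.81 × sin19.6° / 1.4 ≈ 6.94 N.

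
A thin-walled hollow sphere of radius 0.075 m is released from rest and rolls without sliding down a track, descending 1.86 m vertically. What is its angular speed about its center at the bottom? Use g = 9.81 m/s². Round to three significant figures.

ω ≈ 62.4 rad/s

For this body I = (2/3)MR², i.e. k = I/(MR²) = 2/3.
The rolling condition ω = v/R makes the rotational term ½I(v/R)² = ½kMv², so KE_total = ½(1+k)Mv² = (5/6)Mv².
Energy conservation Mgh = ½(1+k)Mv² gives v = √(2gh/(1+k)) = √(2 × 9.81 × 1.86 / 1.667) = 4.679 m/s.
Then ω = v/R = 4.679 / 0.075 ≈ 62.4 rad/s.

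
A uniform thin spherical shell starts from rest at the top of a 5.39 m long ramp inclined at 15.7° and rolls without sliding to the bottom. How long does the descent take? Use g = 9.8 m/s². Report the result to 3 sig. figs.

For this body I = (2/3)MR², i.e. k = I/(MR²) = 2/3.
Newton's second law down the slope: Mg sinθ − f = Ma. The torque equation fR = Iα (with α = a/R) gives f = kMa.
Hence a = g sinθ/(1+k) = 9.8×sin15.7°/1.667 = 1.591 m/s².
Starting from rest, L = ½at², so t = √(2L/a) = √(2×5.39/1.591) ≈ 2.60 s.

t ≈ 2.60 s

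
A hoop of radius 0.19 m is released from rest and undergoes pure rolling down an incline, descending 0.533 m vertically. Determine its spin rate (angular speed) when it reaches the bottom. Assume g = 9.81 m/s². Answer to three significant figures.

ω ≈ 12.0 rad/s

For this body I = MR², i.e. k = I/(MR²) = 1.
The rolling condition ω = v/R makes the rotational term ½I(v/R)² = ½kMv², so KE_total = ½(1+k)Mv² = Mv².
Energy conservation Mgh = ½(1+k)Mv² gives v = √(2gh/(1+k)) = √(2 × 9.81 × 0.533 / 2) = 2.287 m/s.
The angular speed follows from ω = v/R = 2.287/0.19 ≈ 12.0 rad/s.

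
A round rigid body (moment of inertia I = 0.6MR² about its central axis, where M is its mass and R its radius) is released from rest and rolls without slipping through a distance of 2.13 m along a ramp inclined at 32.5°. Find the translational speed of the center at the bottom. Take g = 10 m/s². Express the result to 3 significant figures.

v ≈ 3.78 m/s

The moment of inertia is 0.6MR², giving k ≡ I/(MR²) = 0.6.
The rolling condition ω = v/R makes the rotational term ½I(v/R)² = ½kMv², so KE_total = ½(1+k)Mv² = (4/5)Mv².
The vertical drop is h = L sinθ = 2.13 × sin32.5° = 1.144 m.
Energy conservation: Mgh = (4/5)Mv², so v = √(2gh/(1+k)) = √(2 × 10 × 1.144 / 1.6) ≈ 3.78 m/s.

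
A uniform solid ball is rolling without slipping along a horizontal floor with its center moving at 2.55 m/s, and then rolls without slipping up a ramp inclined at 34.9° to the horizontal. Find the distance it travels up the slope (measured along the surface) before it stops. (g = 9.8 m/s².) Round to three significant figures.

d ≈ 0.812 m

Here I = (2/5)MR², so the shape factor k = I/(MR²) = 0.4.
Rolling without slipping gives ω = v/R, so the total kinetic energy is ½Mv² + ½Iω² = ½(1+k)Mv² = (7/10)Mv².
Setting this equal to Mgh gives the vertical rise h = (1+k)v₀²/(2g) = 1.4×2.55²/(2×9.8) = 0.4645 m.
Along the incline, d = h/sinθ = 0.4645/sin34.9° ≈ 0.812 m.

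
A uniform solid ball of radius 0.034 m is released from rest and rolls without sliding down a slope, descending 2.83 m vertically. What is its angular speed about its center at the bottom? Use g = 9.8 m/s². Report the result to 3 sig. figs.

ω ≈ 185 rad/s

Here I = (2/5)MR², so the shape factor k = I/(MR²) = 0.4.
Pure rolling means v = ωR; then KE = ½Mv² + ½I(v/R)² = ½(1+k)Mv² = (7/10)Mv².
Energy conservation Mgh = ½(1+k)Mv² gives v = √(2gh/(1+k)) = √(2 × 9.8 × 2.83 / 1.4) = 6.294 m/s.
The angular speed follows from ω = v/R = 6.294/0.034 ≈ 185 rad/s.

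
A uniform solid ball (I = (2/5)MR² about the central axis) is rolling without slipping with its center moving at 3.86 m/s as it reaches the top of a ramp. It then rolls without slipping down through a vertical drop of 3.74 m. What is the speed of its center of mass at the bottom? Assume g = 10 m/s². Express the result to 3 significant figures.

v ≈ 8.27 m/s

The moment of inertia is (2/5)MR², giving k ≡ I/(MR²) = 0.4.
Pure rolling means v = ωR; then KE = ½Mv² + ½I(v/R)² = ½(1+k)Mv² = (7/10)Mv².
Conserving energy between top and bottom: (7/10)Mv² = (7/10)Mv₀² + Mgh, hence v² = v₀² + 2gh/(1+k).
v = √(3.86² + 2×10×3.74/1.4) = √68.33 ≈ 8.27 m/s.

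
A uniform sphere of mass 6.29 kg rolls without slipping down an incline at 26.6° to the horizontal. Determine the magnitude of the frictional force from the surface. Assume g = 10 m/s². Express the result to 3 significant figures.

f ≈ 8.05 N

The moment of inertia is (2/5)MR², giving k ≡ I/(MR²) = 0.4.
Translational: Mg sinθ − f = Ma. Rotational about the CM: fR = Iα = kMRa, so f = kMa.
Combining, a = g sinθ/(1+k) and f = kMa = kMg sinθ/(1+k).
f = 0.4 × 6.29 × 10 × sin26.6° / 1.4 ≈ 8.05 N.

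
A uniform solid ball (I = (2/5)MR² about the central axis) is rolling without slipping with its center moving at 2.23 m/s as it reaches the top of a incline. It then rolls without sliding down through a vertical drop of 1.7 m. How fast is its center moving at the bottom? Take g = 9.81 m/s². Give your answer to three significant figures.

v ≈ 5.37 m/s

The moment of inertia is (2/5)MR², giving k ≡ I/(MR²) = 0.4.
Since it rolls without slipping, ω = v/R and KE = ½Mv² + ½Iω² = ½(1+k)Mv² = (7/10)Mv².
Energy conservation: (7/10)Mv₀² + Mgh = (7/10)Mv², so v² = v₀² + 2gh/(1+k).
v = √(2.23² + 2×9.81×1.7/1.4) = √28.8 ≈ 5.37 m/s.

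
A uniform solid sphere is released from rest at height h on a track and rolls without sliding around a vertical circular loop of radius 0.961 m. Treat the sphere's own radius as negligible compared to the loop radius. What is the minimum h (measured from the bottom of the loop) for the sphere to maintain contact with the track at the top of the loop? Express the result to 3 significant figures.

The moment of inertia is (2/5)MR², giving k ≡ I/(MR²) = 0.4.
At the top of the loop, the minimum-contact condition is Mg = Mv_top²/r, so v_top² = gr.
With ω = v/R, the kinetic energy at speed v is ½(1+k)Mv² = (7/10)Mv².
Energy conservation from release (height h) to the top (height 2r): Mgh = Mg(2r) + (7/10)M·gr.
Thus h_min = 2r + (1+k)r/2 = r(2 + 1.4/2) = 0.961 × 2.7 ≈ 2.59 m.

h_min ≈ 2.59 m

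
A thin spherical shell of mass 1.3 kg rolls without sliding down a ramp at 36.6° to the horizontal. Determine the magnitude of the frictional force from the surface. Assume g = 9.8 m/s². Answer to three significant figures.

f ≈ 3.04 N

The moment of inertia is (2/3)MR², giving k ≡ I/(MR²) = 2/3.
Translational: Mg sinθ − f = Ma. Rotational about the CM: fR = Iα = kMRa, so f = kMa.
Combining, a = g sinθ/(1+k) and f = kMa = kMg sinθ/(1+k).
f = (2/3) × 1.3 × 9.8 × sin36.6° / 1.667 ≈ 3.04 N.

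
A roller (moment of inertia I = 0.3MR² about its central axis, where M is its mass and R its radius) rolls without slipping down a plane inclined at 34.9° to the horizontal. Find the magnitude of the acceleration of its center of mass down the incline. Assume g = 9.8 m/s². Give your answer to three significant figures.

a ≈ 4.31 m/s²

The moment of inertia is 0.3MR², giving k ≡ I/(MR²) = 0.3.
Along the incline Mg sinθ − f = Ma, and torque about the center fR = Iα = kMR²(a/R) gives f = kMa.
Eliminating f: Mg sinθ = (1+k)Ma, so a = g sinθ/(1+k) = 9.8 × sin34.9° / 1.3 ≈ 4.31 m/s².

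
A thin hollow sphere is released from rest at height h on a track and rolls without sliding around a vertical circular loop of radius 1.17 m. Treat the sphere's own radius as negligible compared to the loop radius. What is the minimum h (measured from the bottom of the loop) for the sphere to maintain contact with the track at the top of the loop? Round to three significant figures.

h_min ≈ 3.32 m

The moment of inertia is (2/3)MR², giving k ≡ I/(MR²) = 2/3.
At the top of the loop, the minimum-contact condition is Mg = Mv_top²/r, so v_top² = gr.
With ω = v/R, the kinetic energy at speed v is ½(1+k)Mv² = (5/6)Mv².
Energy conservation from release (height h) to the top (height 2r): Mgh = Mg(2r) + (5/6)M·gr.
Thus h_min = 2r + (1+k)r/2 = r(2 + 1.667/2) = 1.17 × 2.833 ≈ 3.32 m.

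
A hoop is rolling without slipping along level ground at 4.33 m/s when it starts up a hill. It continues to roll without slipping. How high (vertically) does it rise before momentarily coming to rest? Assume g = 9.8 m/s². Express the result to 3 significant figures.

Here I = MR², so the shape factor k = I/(MR²) = 1.
Since it rolls without slipping, ω = v/R and KE = ½Mv² + ½Iω² = ½(1+k)Mv² = Mv².
All of this converts to potential energy at the highest point: Mv₀² = Mgh.
Thus h = (1+k)v₀²/(2g) = 2 × 4.33² / (2 × 9.8) ≈ 1.91 m.

h ≈ 1.91 m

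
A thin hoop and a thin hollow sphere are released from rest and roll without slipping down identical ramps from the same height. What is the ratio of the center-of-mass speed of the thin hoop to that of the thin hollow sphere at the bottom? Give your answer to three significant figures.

v_ratio ≈ 0.913

Each satisfies Mgh = ½(1+k)Mv² with k = I/(MR²), so v ∝ 1/√(1+k).
For the thin hoop k = 1; for the thin hollow sphere k = 2/3.
v₁/v₂ = √((1+k₂)/(1+k₁)) = √(1.667/2) ≈ 0.913.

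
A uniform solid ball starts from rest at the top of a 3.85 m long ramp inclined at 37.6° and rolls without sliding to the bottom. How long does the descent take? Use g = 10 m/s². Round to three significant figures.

t ≈ 1.33 s

For this body I = (2/5)MR², i.e. k = I/(MR²) = 0.4.
Translational: Mg sinθ − f = Ma. Rotational about the CM: fR = Iα = kMRa, so f = kMa.
Hence a = g sinθ/(1+k) = 10×sin37.6°/1.4 = 4.358 m/s².
Starting from rest, L = ½at², so t = √(2L/a) = √(2×3.85/4.358) ≈ 1.33 s.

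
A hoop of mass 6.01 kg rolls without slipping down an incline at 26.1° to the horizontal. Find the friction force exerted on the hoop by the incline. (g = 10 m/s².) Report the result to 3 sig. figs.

Here I = MR², so the shape factor k = I/(MR²) = 1.
Along the incline Mg sinθ − f = Ma, and torque about the center fR = Iα = kMR²(a/R) gives f = kMa.
Combining, a = g sinθ/(1+k) and f = kMa = kMg sinθ/(1+k).
f = 1 × 6.01 × 10 × sin26.1° / 2 ≈ 13.2 N.

f ≈ 13.2 N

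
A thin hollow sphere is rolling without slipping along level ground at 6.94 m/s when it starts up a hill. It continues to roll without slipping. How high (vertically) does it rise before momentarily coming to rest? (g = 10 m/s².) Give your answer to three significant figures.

h ≈ 4.01 m

Here I = (2/3)MR², so the shape factor k = I/(MR²) = 2/3.
The rolling condition ω = v/R makes the rotational term ½I(v/R)² = ½kMv², so KE_total = ½(1+k)Mv² = (5/6)Mv².
All of this converts to potential energy at the highest point: (5/6)Mv₀² = Mgh.
Thus h = (1+k)v₀²/(2g) = 1.667 × 6.94² / (2 × 10) ≈ 4.01 m.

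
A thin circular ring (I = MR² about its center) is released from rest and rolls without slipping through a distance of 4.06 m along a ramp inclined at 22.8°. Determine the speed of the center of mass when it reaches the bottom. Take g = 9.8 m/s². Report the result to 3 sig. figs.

For this body I = MR², i.e. k = I/(MR²) = 1.
The rolling condition ω = v/R makes the rotational term ½I(v/R)² = ½kMv², so KE_total = ½(1+k)Mv² = Mv².
The vertical drop is h = L sinθ = 4.06 × sin22.8° = 1.573 m.
Setting Mgh = Mv² gives v = √(2gh/(1+k)) = √(2·9.8·1.573/2) ≈ 3.93 m/s.

v ≈ 3.93 m/s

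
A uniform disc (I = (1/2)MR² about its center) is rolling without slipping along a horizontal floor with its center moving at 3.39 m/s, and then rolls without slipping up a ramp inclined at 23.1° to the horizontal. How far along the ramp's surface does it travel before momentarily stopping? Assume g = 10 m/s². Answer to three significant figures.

d ≈ 2.20 m

The moment of inertia is (1/2)MR², giving k ≡ I/(MR²) = 0.5.
The rolling condition ω = v/R makes the rotational term ½I(v/R)² = ½kMv², so KE_total = ½(1+k)Mv² = (3/4)Mv².
Setting this equal to Mgh gives the vertical rise h = (1+k)v₀²/(2g) = 1.5×3.39²/(2×10) = 0.8619 m.
Along the incline, d = h/sinθ = 0.8619/sin23.1° ≈ 2.20 m.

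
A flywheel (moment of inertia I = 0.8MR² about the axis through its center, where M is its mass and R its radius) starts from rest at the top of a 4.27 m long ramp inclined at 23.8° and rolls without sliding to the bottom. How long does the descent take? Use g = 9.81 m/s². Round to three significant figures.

t ≈ 1.97 s

The moment of inertia is 0.8MR², giving k ≡ I/(MR²) = 0.8.
Newton's second law down the slope: Mg sinθ − f = Ma. The torque equation fR = Iα (with α = a/R) gives f = kMa.
Hence a = g sinθ/(1+k) = 9.81×sin23.8°/1.8 = 2.199 m/s².
Starting from rest, L = ½at², so t = √(2L/a) = √(2×4.27/2.199) ≈ 1.97 s.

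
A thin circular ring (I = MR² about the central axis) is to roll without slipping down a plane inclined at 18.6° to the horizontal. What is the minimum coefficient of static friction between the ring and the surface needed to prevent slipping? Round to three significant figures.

μ_min ≈ 0.168

The moment of inertia is MR², giving k ≡ I/(MR²) = 1.
Newton's second law down the slope: Mg sinθ − f = Ma. The torque equation fR = Iα (with α = a/R) gives f = kMa.
These give a = g sinθ/(1+k) and the required friction f = kMg sinθ/(1+k).
The normal force is N = Mg cosθ, so μ_min = f/N = k tanθ/(1+k).
μ_min = 1 × tan18.6° / 2 ≈ 0.168.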